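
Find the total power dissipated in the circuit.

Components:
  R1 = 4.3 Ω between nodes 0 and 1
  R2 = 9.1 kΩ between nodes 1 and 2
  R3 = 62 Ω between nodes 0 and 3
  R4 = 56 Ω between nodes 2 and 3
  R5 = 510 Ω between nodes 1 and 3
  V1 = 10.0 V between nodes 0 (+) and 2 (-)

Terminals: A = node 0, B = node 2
Nodal analysis, taking node 2 as the 0 V reference.
Source V1 fixes V_0 = 10 V.
KCL at each unknown node (sum of currents leaving = 0; resistances in Ω):
  Node 1: (V_1 - 10)/4.3 + (V_1 - 0)/9100 + (V_1 - V_3)/510 = 0
  Node 3: (V_3 - 10)/62 + (V_3 - 0)/56 + (V_3 - V_1)/510 = 0
Collecting terms (coefficients in siemens):
  0.2346·V_1 - 0.001961·V_3 = 2.326
  0.03595·V_3 - 0.001961·V_1 = 0.1613
Determinant D = (0.2346)(0.03595) - (-0.001961)(-0.001961) = 0.00843
V_1 = [(2.326)(0.03595) - (-0.001961)(0.1613)]/D = 9.954 V
V_3 = [(0.2346)(0.1613) - (2.326)(-0.001961)]/D = 5.03 V
Power in each resistor, P = (ΔV)²/R:
  P_R1 = (10 - 9.954)²/4.3 = 0.0004968 W
  P_R2 = (9.954 - 0)²/9100 = 0.01089 W
  P_R3 = (10 - 5.03)²/62 = 0.3984 W
  P_R4 = (0 - 5.03)²/56 = 0.4518 W
  P_R5 = (9.954 - 5.03)²/510 = 0.04754 W
P_total = P_R1 + P_R2 + P_R3 + P_R4 + P_R5 = 0.9091 W

Final answer: 0.9091 W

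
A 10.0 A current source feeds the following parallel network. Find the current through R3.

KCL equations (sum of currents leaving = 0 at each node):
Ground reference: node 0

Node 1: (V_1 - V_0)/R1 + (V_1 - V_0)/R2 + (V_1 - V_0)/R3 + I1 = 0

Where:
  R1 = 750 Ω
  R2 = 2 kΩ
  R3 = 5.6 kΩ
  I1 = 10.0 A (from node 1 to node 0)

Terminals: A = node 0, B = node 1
All resistors sit directly between nodes 0 and 1, so they are in parallel and share one voltage V; the full source current 10 A splits among them.
1/R_par = 1/750 + 1/2000 + 1/5600 = 0.002012 S  =>  R_par = 497 Ω
V = I × R_par = 10 × 497 = 4970 V
I_R3 = V/R3 = 4970/5600 = 0.8876 A

Final answer: 0.8876 A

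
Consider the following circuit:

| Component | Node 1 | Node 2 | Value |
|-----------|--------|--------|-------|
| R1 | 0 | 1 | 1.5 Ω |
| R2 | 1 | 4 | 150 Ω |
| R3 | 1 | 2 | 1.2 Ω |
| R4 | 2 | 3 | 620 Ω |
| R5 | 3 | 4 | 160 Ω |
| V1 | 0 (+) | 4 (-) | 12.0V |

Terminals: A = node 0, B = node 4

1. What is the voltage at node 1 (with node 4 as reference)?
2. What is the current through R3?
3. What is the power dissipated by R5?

Nodal analysis, taking node 4 as the 0 V reference.
Source V1 fixes V_0 = 12 V.
KCL at each unknown node (sum of currents leaving = 0; resistances in Ω):
  Node 1: (V_1 - 12)/1.5 + (V_1 - 0)/150 + (V_1 - V_2)/1.2 = 0
  Node 2: (V_2 - V_1)/1.2 + (V_2 - V_3)/620 = 0
  Node 3: (V_3 - V_2)/620 + (V_3 - 0)/160 = 0
Collecting terms (coefficients in siemens):
  1.507·V_1 - 0.8333·V_2 = 8
  0.8349·V_2 - 0.8333·V_1 - 0.001613·V_3 = 0
  0.007863·V_3 - 0.001613·V_2 = 0
Solving these 3 simultaneous equations (Gaussian elimination) gives:
  V_1 = 11.86 V, V_2 = 11.84 V, V_3 = 2.429 V
Part 1:
  Read off the nodal solution: V_1 = 11.86 V
Part 2:
  I_R3 = (V_1 - V_2)/R3 = (11.86 - 11.84)/1.2 = 0.01518 A
  Magnitude: I_R3 = 0.01518 A
Part 3:
  I_R5 = (V_3 - V_4)/R5 = (2.429 - 0)/160 = 0.01518 A
  P_R5 = I_R5² × R5 = (0.01518)² × 160 = 0.03687 W

Final answers:
1. V_1 = 11.86 V
2. I_R3 = 0.01518 A
3. P_R5 = 0.03687 W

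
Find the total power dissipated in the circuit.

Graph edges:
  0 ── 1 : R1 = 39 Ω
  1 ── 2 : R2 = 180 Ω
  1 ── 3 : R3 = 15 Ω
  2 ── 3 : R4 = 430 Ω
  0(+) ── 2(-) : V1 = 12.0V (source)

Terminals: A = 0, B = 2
Nodal analysis, taking node 2 as the 0 V reference.
Source V1 fixes V_0 = 12 V.
KCL at each unknown node (sum of currents leaving = 0; resistances in Ω):
  Node 1: (V_1 - 12)/39 + (V_1 - 0)/180 + (V_1 - V_3)/15 = 0
  Node 3: (V_3 - V_1)/15 + (V_3 - 0)/430 = 0
Collecting terms (coefficients in siemens):
  0.09786·V_1 - 0.06667·V_3 = 0.3077
  0.06899·V_3 - 0.06667·V_1 = 0
Determinant D = (0.09786)(0.06899) - (-0.06667)(-0.06667) = 0.002307
V_1 = [(0.3077)(0.06899) - (-0.06667)(0)]/D = 9.2 V
V_3 = [(0.09786)(0) - (0.3077)(-0.06667)]/D = 8.89 V
Power in each resistor, P = (ΔV)²/R:
  P_R1 = (12 - 9.2)²/39 = 0.201 W
  P_R2 = (9.2 - 0)²/180 = 0.4703 W
  P_R3 = (9.2 - 8.89)²/15 = 0.006412 W
  P_R4 = (0 - 8.89)²/430 = 0.1838 W
P_total = P_R1 + P_R2 + P_R3 + P_R4 = 0.8615 W

Final answer: 0.8615 W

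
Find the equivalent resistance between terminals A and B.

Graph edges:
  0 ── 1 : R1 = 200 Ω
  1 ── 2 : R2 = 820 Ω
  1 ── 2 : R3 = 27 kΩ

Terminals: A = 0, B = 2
Reduce the network between node 0 (A) and node 2 (B) by series/parallel combination:
  Rp1 = R2 ‖ R3 (parallel, both between nodes 1 and 2) = 1/(1/820 + 1/27000) = 795.8 Ω
  Rs1 = R1 + Rp1 (series, joined only at node 1) = 200 + 795.8 = 995.8 Ω
R_eq = 995.8 Ω

Final answer: 995.8 Ω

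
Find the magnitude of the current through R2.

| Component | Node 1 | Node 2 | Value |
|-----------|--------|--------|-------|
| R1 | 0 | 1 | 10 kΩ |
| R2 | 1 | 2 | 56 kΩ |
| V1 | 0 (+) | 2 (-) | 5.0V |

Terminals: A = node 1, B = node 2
Nodal analysis, taking node 2 as the 0 V reference.
Source V1 fixes V_0 = 5 V.
KCL at each unknown node (sum of currents leaving = 0; resistances in Ω):
  Node 1: (V_1 - 5)/10000 + (V_1 - 0)/56000 = 0
Collecting terms: 0.0001179 × V_1 = 0.0005  =>  V_1 = 4.242 V
I_R2 = (V_1 - V_2)/R2 = (4.242 - 0)/56000 = 0.00007576 A
|I_R2| = 0.00007576 A

Final answer: |I_R2| = 7.576e-05 A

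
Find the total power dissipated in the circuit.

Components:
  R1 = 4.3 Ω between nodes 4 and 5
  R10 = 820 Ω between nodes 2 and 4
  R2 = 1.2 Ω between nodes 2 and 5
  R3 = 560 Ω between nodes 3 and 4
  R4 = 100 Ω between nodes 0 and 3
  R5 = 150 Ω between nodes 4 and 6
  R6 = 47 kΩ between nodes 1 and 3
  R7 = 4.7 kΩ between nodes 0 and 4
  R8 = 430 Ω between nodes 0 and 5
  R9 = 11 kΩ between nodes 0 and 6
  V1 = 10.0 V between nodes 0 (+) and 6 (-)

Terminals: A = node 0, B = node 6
Nodal analysis, taking node 6 as the 0 V reference.
Source V1 fixes V_0 = 10 V.
KCL at each unknown node (sum of currents leaving = 0; resistances in Ω):
  Node 1: (V_1 - V_3)/47000 = 0
  Node 2: (V_2 - V_5)/1.2 + (V_2 - V_4)/820 = 0
  Node 3: (V_3 - V_4)/560 + (V_3 - 10)/100 + (V_3 - V_1)/47000 = 0
  Node 4: (V_4 - V_5)/4.3 + (V_4 - V_3)/560 + (V_4 - 0)/150 + (V_4 - 10)/4700 + (V_4 - V_2)/820 = 0
  Node 5: (V_5 - V_4)/4.3 + (V_5 - V_2)/1.2 + (V_5 - 10)/430 = 0
Collecting terms (coefficients in siemens):
  0.00002128·V_1 - 0.00002128·V_3 = 0
  0.8346·V_2 - 0.00122·V_4 - 0.8333·V_5 = 0
  0.01181·V_3 - 0.00002128·V_1 - 0.001786·V_4 = 0.1
  0.2424·V_4 - 0.00122·V_2 - 0.001786·V_3 - 0.2326·V_5 = 0.002128
  1.068·V_5 - 0.8333·V_2 - 0.2326·V_4 = 0.02326
Solving these 5 simultaneous equations (Gaussian elimination) gives:
  V_1 = 9.056 V, V_2 = 3.829 V, V_3 = 9.056 V, V_4 = 3.768 V
  V_5 = 3.829 V
Power in each resistor, P = (ΔV)²/R:
  P_R1 = (3.768 - 3.829)²/4.3 = 0.0008763 W
  P_R2 = (3.829 - 3.829)²/1.2 = 0.000000006705 W
  P_R3 = (9.056 - 3.768)²/560 = 0.04993 W
  P_R4 = (10 - 9.056)²/100 = 0.008916 W
  P_R5 = (3.768 - 0)²/150 = 0.09465 W
  P_R6 = (9.056 - 9.056)²/47000 = 0 W
  P_R7 = (10 - 3.768)²/4700 = 0.008264 W
  P_R8 = (10 - 3.829)²/430 = 0.08855 W
  P_R9 = (10 - 0)²/11000 = 0.009091 W
  P_R10 = (3.829 - 3.768)²/820 = 0.000004582 W
P_total = P_R1 + P_R2 + P_R3 + P_R4 + P_R5 + P_R6 + P_R7 + P_R8 + P_R9 + P_R10 = 0.2603 W

Final answer: 0.2603 W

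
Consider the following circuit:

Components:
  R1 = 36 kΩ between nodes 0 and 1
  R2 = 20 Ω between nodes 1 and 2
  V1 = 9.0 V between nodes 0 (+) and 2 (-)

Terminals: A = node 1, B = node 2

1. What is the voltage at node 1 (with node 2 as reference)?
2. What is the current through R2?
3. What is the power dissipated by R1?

Nodal analysis, taking node 2 as the 0 V reference.
Source V1 fixes V_0 = 9 V.
KCL at each unknown node (sum of currents leaving = 0; resistances in Ω):
  Node 1: (V_1 - 9)/36000 + (V_1 - 0)/20 = 0
Collecting terms: 0.05003 × V_1 = 0.00025  =>  V_1 = 0.004997 V
Part 1:
  Read off the nodal solution: V_1 = 0.004997 V
Part 2:
  I_R2 = (V_1 - V_2)/R2 = (0.004997 - 0)/20 = 0.0002499 A
  Magnitude: I_R2 = 0.0002499 A
Part 3:
  I_R1 = (V_0 - V_1)/R1 = (9 - 0.004997)/36000 = 0.0002499 A
  P_R1 = I_R1² × R1 = (0.0002499)² × 36000 = 0.002248 W

Final answers:
1. V_1 = 0.004997 V
2. I_R2 = 0.0002499 A
3. P_R1 = 0.002248 W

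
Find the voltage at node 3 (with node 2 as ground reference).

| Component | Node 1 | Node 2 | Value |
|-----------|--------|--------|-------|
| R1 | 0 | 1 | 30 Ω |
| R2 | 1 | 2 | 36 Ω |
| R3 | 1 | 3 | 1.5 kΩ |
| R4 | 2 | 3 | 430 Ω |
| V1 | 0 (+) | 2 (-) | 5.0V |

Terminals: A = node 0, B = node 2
Nodal analysis, taking node 2 as the 0 V reference.
Source V1 fixes V_0 = 5 V.
KCL at each unknown node (sum of currents leaving = 0; resistances in Ω):
  Node 1: (V_1 - 5)/30 + (V_1 - 0)/36 + (V_1 - V_3)/1500 = 0
  Node 3: (V_3 - V_1)/1500 + (V_3 - 0)/430 = 0
Collecting terms (coefficients in siemens):
  0.06178·V_1 - 0.0006667·V_3 = 0.1667
  0.002992·V_3 - 0.0006667·V_1 = 0
Determinant D = (0.06178)(0.002992) - (-0.0006667)(-0.0006667) = 0.0001844
V_1 = [(0.1667)(0.002992) - (-0.0006667)(0)]/D = 2.704 V
V_3 = [(0.06178)(0) - (0.1667)(-0.0006667)]/D = 0.6025 V
The requested potential is V_3 = 0.6025 V.

Final answer: V_3 = 0.6025 V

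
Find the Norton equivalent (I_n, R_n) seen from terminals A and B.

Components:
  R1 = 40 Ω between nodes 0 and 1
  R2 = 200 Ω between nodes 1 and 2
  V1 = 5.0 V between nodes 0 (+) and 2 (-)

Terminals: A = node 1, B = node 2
Find the Thévenin equivalent first; then I_n = V_th/R_th and R_n = R_th.
Step 1 — V_th is the open-circuit voltage V_A - V_B (nothing connected across the terminals).
Nodal analysis, taking node 2 as the 0 V reference.
Source V1 fixes V_0 = 5 V.
KCL at each unknown node (sum of currents leaving = 0; resistances in Ω):
  Node 1: (V_1 - 5)/40 + (V_1 - 0)/200 = 0
Collecting terms: 0.03 × V_1 = 0.125  =>  V_1 = 4.167 V
V_th = V_1 - V_2 = 4.167 - 0 = 4.167 V
Step 2 — R_th: zero the source — replace V1 by a short circuit (node 2 merges into node 0) — and find the resistance seen between A (node 1) and B (node 0).
Reduce the network between node 1 (A) and node 0 (B) by series/parallel combination:
  Rp1 = R1 ‖ R2 (parallel, both between nodes 0 and 1) = 1/(1/40 + 1/200) = 33.33 Ω
R_th = 33.33 Ω
I_n = V_th/R_th = 4.167/33.33 = 0.125 A, and R_n = R_th = 33.33 Ω

Final answer: I_n = 0.125 A, R_n = 33.33 Ω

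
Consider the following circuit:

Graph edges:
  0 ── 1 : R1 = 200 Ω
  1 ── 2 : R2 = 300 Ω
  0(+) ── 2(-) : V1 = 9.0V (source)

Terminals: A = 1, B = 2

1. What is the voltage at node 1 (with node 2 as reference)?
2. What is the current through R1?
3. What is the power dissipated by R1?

Nodal analysis, taking node 2 as the 0 V reference.
Source V1 fixes V_0 = 9 V.
KCL at each unknown node (sum of currents leaving = 0; resistances in Ω):
  Node 1: (V_1 - 9)/200 + (V_1 - 0)/300 = 0
Collecting terms: 0.008333 × V_1 = 0.045  =>  V_1 = 5.4 V
Part 1:
  Read off the nodal solution: V_1 = 5.4 V
Part 2:
  I_R1 = (V_0 - V_1)/R1 = (9 - 5.4)/200 = 0.018 A
  Magnitude: I_R1 = 0.018 A
Part 3:
  I_R1 = (V_0 - V_1)/R1 = (9 - 5.4)/200 = 0.018 A
  P_R1 = I_R1² × R1 = (0.018)² × 200 = 0.0648 W

Final answers:
1. V_1 = 5.4 V
2. I_R1 = 0.018 A
3. P_R1 = 0.0648 W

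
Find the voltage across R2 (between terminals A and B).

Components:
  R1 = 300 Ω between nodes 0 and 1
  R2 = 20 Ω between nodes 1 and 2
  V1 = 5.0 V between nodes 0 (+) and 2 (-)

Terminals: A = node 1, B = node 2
R1 and R2 are in series across V1 (node 0 → node 1 → node 2), and the output A–B is taken across R2, so this is a voltage divider.
Series current: I = V1/(R1 + R2) = 5/(300 + 20) = 5/320 = 0.01562 A
V_R2 = I × R2 = V1 × R2/(R1 + R2) = 5 × 20/320 = 0.3125 V

Final answer: 0.3125 V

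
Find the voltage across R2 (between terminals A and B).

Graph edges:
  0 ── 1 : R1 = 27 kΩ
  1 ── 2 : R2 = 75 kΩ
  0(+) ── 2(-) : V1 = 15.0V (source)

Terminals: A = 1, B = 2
R1 and R2 are in series across V1 (node 0 → node 1 → node 2), and the output A–B is taken across R2, so this is a voltage divider.
Series current: I = V1/(R1 + R2) = 15/(27000 + 75000) = 15/102000 = 0.0001471 A
V_R2 = I × R2 = V1 × R2/(R1 + R2) = 15 × 75000/102000 = 11.03 V

Final answer: 11.03 V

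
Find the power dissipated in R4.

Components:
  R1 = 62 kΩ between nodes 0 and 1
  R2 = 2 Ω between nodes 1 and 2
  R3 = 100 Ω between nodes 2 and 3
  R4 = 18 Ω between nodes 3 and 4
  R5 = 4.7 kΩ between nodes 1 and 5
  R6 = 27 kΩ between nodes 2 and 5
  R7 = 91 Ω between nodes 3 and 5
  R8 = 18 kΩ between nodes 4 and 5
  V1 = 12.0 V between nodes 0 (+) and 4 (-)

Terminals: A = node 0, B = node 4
Nodal analysis, taking node 4 as the 0 V reference.
Source V1 fixes V_0 = 12 V.
KCL at each unknown node (sum of currents leaving = 0; resistances in Ω):
  Node 1: (V_1 - 12)/62000 + (V_1 - V_2)/2 + (V_1 - V_5)/4700 = 0
  Node 2: (V_2 - V_1)/2 + (V_2 - V_3)/100 + (V_2 - V_5)/27000 = 0
  Node 3: (V_3 - V_2)/100 + (V_3 - 0)/18 + (V_3 - V_5)/91 = 0
  Node 5: (V_5 - V_1)/4700 + (V_5 - V_2)/27000 + (V_5 - V_3)/91 + (V_5 - 0)/18000 = 0
Collecting terms (coefficients in siemens):
  0.5002·V_1 - 0.5·V_2 - 0.0002128·V_5 = 0.0001935
  0.51·V_2 - 0.5·V_1 - 0.01·V_3 - 0.00003704·V_5 = 0
  0.07654·V_3 - 0.01·V_2 - 0.01099·V_5 = 0
  0.01129·V_5 - 0.0002128·V_1 - 0.00003704·V_2 - 0.01099·V_3 = 0
Solving these 4 simultaneous equations (Gaussian elimination) gives:
  V_1 = 0.0227 V, V_2 = 0.02232 V, V_3 = 0.003473 V, V_5 = 0.00388 V
I_R4 = (V_3 - V_4)/R4 = (0.003473 - 0)/18 = 0.000193 A
P_R4 = I_R4² × R4 = (0.000193)² × 18 = 0.0000006703 W

Final answer: 6.703e-07 W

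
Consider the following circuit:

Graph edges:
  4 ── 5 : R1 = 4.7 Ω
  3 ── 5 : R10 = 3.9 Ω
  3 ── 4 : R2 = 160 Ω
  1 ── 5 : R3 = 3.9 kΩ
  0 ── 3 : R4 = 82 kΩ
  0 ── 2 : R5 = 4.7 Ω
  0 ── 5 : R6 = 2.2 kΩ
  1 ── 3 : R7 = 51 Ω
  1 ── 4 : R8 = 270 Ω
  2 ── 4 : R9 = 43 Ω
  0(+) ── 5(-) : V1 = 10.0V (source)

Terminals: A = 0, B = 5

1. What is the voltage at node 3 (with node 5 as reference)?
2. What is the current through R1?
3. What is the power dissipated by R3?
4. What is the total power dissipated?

Nodal analysis, taking node 5 as the 0 V reference.
Source V1 fixes V_0 = 10 V.
KCL at each unknown node (sum of currents leaving = 0; resistances in Ω):
  Node 1: (V_1 - 0)/3900 + (V_1 - V_3)/51 + (V_1 - V_4)/270 = 0
  Node 2: (V_2 - 10)/4.7 + (V_2 - V_4)/43 = 0
  Node 3: (V_3 - V_4)/160 + (V_3 - 10)/82000 + (V_3 - V_1)/51 + (V_3 - 0)/3.9 = 0
  Node 4: (V_4 - 0)/4.7 + (V_4 - V_3)/160 + (V_4 - V_1)/270 + (V_4 - V_2)/43 = 0
Collecting terms (coefficients in siemens):
  0.02357·V_1 - 0.01961·V_3 - 0.003704·V_4 = 0
  0.236·V_2 - 0.02326·V_4 = 2.128
  0.2823·V_3 - 0.01961·V_1 - 0.00625·V_4 = 0.000122
  0.246·V_4 - 0.003704·V_1 - 0.02326·V_2 - 0.00625·V_3 = 0
Solving these 4 simultaneous equations (Gaussian elimination) gives:
  V_1 = 0.1613 V, V_2 = 9.1 V, V_3 = 0.03076 V, V_4 = 0.8635 V
Part 1:
  Read off the nodal solution: V_3 = 0.03076 V
Part 2:
  I_R1 = (V_4 - V_5)/R1 = (0.8635 - 0)/4.7 = 0.1837 A
  Magnitude: I_R1 = 0.1837 A
Part 3:
  I_R3 = (V_1 - V_5)/R3 = (0.1613 - 0)/3900 = 0.00004136 A
  P_R3 = I_R3² × R3 = (0.00004136)² × 3900 = 0.000006671 W
Part 4:
  Power in each resistor, P = (ΔV)²/R:
    P_R1 = (0.8635 - 0)²/4.7 = 0.1587 W
    P_R2 = (0.03076 - 0.8635)²/160 = 0.004335 W
    P_R3 = (0.1613 - 0)²/3900 = 0.000006671 W
    P_R4 = (10 - 0.03076)²/82000 = 0.001212 W
    P_R5 = (10 - 9.1)²/4.7 = 0.1724 W
    P_R6 = (10 - 0)²/2200 = 0.04545 W
    P_R7 = (0.1613 - 0.03076)²/51 = 0.0003341 W
    P_R8 = (0.1613 - 0.8635)²/270 = 0.001827 W
    P_R9 = (9.1 - 0.8635)²/43 = 1.578 W
    P_R10 = (0.03076 - 0)²/3.9 = 0.0002425 W
  P_total = P_R1 + P_R2 + P_R3 + P_R4 + P_R5 + P_R6 + P_R7 + P_R8 + P_R9 + P_R10 = 1.962 W

Final answers:
1. V_3 = 0.03076 V
2. I_R1 = 0.1837 A
3. P_R3 = 6.671e-06 W
4. P_total = 1.962 W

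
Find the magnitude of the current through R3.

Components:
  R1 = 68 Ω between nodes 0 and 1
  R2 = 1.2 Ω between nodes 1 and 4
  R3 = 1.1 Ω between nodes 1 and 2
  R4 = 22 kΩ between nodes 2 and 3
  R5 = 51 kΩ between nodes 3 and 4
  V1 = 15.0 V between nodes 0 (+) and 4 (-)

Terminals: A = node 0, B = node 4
Nodal analysis, taking node 4 as the 0 V reference.
Source V1 fixes V_0 = 15 V.
KCL at each unknown node (sum of currents leaving = 0; resistances in Ω):
  Node 1: (V_1 - 15)/68 + (V_1 - 0)/1.2 + (V_1 - V_2)/1.1 = 0
  Node 2: (V_2 - V_1)/1.1 + (V_2 - V_3)/22000 = 0
  Node 3: (V_3 - V_2)/22000 + (V_3 - 0)/51000 = 0
Collecting terms (coefficients in siemens):
  1.757·V_1 - 0.9091·V_2 = 0.2206
  0.9091·V_2 - 0.9091·V_1 - 0.00004545·V_3 = 0
  0.00006506·V_3 - 0.00004545·V_2 = 0
Solving these 3 simultaneous equations (Gaussian elimination) gives:
  V_1 = 0.2601 V, V_2 = 0.2601 V, V_3 = 0.1817 V
I_R3 = (V_1 - V_2)/R3 = (0.2601 - 0.2601)/1.1 = 0.000003563 A
|I_R3| = 0.000003563 A

Final answer: |I_R3| = 3.563e-06 A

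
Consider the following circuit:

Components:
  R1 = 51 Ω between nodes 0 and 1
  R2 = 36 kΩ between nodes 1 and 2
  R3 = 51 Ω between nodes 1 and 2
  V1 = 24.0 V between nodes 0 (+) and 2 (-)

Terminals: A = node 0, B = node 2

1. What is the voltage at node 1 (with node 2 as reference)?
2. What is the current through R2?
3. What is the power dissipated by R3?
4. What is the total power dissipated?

Nodal analysis, taking node 2 as the 0 V reference.
Source V1 fixes V_0 = 24 V.
KCL at each unknown node (sum of currents leaving = 0; resistances in Ω):
  Node 1: (V_1 - 24)/51 + (V_1 - 0)/36000 + (V_1 - 0)/51 = 0
Collecting terms: 0.03924 × V_1 = 0.4706  =>  V_1 = 11.99 V
Part 1:
  Read off the nodal solution: V_1 = 11.99 V
Part 2:
  I_R2 = (V_1 - V_2)/R2 = (11.99 - 0)/36000 = 0.0003331 A
  Magnitude: I_R2 = 0.0003331 A
Part 3:
  I_R3 = (V_1 - V_2)/R3 = (11.99 - 0)/51 = 0.2351 A
  P_R3 = I_R3² × R3 = (0.2351)² × 51 = 2.82 W
Part 4:
  Power in each resistor, P = (ΔV)²/R:
    P_R1 = (24 - 11.99)²/51 = 2.828 W
    P_R2 = (11.99 - 0)²/36000 = 0.003994 W
    P_R3 = (11.99 - 0)²/51 = 2.82 W
  P_total = P_R1 + P_R2 + P_R3 = 5.651 W

Final answers:
1. V_1 = 11.99 V
2. I_R2 = 0.0003331 A
3. P_R3 = 2.82 W
4. P_total = 5.651 W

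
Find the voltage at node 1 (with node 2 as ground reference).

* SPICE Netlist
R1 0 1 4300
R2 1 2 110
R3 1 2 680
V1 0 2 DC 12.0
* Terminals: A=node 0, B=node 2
Nodal analysis, taking node 2 as the 0 V reference.
Source V1 fixes V_0 = 12 V.
KCL at each unknown node (sum of currents leaving = 0; resistances in Ω):
  Node 1: (V_1 - 12)/4300 + (V_1 - 0)/110 + (V_1 - 0)/680 = 0
Collecting terms: 0.01079 × V_1 = 0.002791  =>  V_1 = 0.2585 V
The requested potential is V_1 = 0.2585 V.

Final answer: V_1 = 0.2585 V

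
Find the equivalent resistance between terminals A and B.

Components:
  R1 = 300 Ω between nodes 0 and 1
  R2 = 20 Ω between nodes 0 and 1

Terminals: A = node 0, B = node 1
Reduce the network between node 0 (A) and node 1 (B) by series/parallel combination:
  Rp1 = R1 ‖ R2 (parallel, both between nodes 0 and 1) = 1/(1/300 + 1/20) = 18.75 Ω
R_eq = 18.75 Ω

Final answer: 18.75 Ω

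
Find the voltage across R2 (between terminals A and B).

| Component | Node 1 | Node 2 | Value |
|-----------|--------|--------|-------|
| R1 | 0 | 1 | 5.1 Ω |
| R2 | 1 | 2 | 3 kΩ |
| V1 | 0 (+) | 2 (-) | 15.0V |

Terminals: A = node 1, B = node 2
R1 and R2 are in series across V1 (node 0 → node 1 → node 2), and the output A–B is taken across R2, so this is a voltage divider.
Series current: I = V1/(R1 + R2) = 15/(5.1 + 3000) = 15/3005 = 0.004992 A
V_R2 = I × R2 = V1 × R2/(R1 + R2) = 15 × 3000/3005 = 14.97 V

Final answer: 14.97 V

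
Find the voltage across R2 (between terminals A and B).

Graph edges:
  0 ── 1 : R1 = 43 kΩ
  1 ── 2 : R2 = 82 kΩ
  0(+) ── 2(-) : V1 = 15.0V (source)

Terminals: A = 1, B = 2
R1 and R2 are in series across V1 (node 0 → node 1 → node 2), and the output A–B is taken across R2, so this is a voltage divider.
Series current: I = V1/(R1 + R2) = 15/(43000 + 82000) = 15/125000 = 0.00012 A
V_R2 = I × R2 = V1 × R2/(R1 + R2) = 15 × 82000/125000 = 9.84 V

Final answer: 9.84 V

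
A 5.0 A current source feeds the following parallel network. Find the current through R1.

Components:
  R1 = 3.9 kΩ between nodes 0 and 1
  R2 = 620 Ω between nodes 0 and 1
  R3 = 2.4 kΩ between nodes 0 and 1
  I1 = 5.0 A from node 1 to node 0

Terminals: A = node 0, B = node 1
All resistors sit directly between nodes 0 and 1, so they are in parallel and share one voltage V; the full source current 5 A splits among them.
1/R_par = 1/3900 + 1/620 + 1/2400 = 0.002286 S  =>  R_par = 437.4 Ω
V = I × R_par = 5 × 437.4 = 2187 V
I_R1 = V/R1 = 2187/3900 = 0.5608 A

Final answer: 0.5608 A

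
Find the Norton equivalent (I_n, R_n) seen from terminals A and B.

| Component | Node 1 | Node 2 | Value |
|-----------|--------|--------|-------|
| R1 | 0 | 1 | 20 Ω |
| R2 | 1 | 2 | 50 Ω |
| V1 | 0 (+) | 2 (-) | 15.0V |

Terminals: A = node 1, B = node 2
Find the Thévenin equivalent first; then I_n = V_th/R_th and R_n = R_th.
Step 1 — V_th is the open-circuit voltage V_A - V_B (nothing connected across the terminals).
Nodal analysis, taking node 2 as the 0 V reference.
Source V1 fixes V_0 = 15 V.
KCL at each unknown node (sum of currents leaving = 0; resistances in Ω):
  Node 1: (V_1 - 15)/20 + (V_1 - 0)/50 = 0
Collecting terms: 0.07 × V_1 = 0.75  =>  V_1 = 10.71 V
V_th = V_1 - V_2 = 10.71 - 0 = 10.71 V
Step 2 — R_th: zero the source — replace V1 by a short circuit (node 2 merges into node 0) — and find the resistance seen between A (node 1) and B (node 0).
Reduce the network between node 1 (A) and node 0 (B) by series/parallel combination:
  Rp1 = R1 ‖ R2 (parallel, both between nodes 0 and 1) = 1/(1/20 + 1/50) = 14.29 Ω
R_th = 14.29 Ω
I_n = V_th/R_th = 10.71/14.29 = 0.75 A, and R_n = R_th = 14.29 Ω

Final answer: I_n = 0.75 A, R_n = 14.29 Ω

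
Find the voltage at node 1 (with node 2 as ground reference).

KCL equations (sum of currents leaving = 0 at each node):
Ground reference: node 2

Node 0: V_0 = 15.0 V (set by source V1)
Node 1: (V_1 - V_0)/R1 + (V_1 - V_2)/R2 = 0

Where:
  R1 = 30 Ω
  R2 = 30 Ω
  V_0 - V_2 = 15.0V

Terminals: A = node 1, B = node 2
Nodal analysis, taking node 2 as the 0 V reference.
Source V1 fixes V_0 = 15 V.
KCL at each unknown node (sum of currents leaving = 0; resistances in Ω):
  Node 1: (V_1 - 15)/30 + (V_1 - 0)/30 = 0
Collecting terms: 0.06667 × V_1 = 0.5  =>  V_1 = 7.5 V
The requested potential is V_1 = 7.5 V.

Final answer: V_1 = 7.5 V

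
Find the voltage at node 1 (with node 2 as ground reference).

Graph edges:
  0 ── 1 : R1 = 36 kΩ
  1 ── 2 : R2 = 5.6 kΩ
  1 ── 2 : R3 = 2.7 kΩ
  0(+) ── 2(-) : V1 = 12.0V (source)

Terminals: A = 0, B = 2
Nodal analysis, taking node 2 as the 0 V reference.
Source V1 fixes V_0 = 12 V.
KCL at each unknown node (sum of currents leaving = 0; resistances in Ω):
  Node 1: (V_1 - 12)/36000 + (V_1 - 0)/5600 + (V_1 - 0)/2700 = 0
Collecting terms: 0.0005767 × V_1 = 0.0003333  =>  V_1 = 0.578 V
The requested potential is V_1 = 0.578 V.

Final answer: V_1 = 0.578 V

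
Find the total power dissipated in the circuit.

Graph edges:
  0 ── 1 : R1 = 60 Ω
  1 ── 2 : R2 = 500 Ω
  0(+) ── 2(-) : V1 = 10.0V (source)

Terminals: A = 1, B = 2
Nodal analysis, taking node 2 as the 0 V reference.
Source V1 fixes V_0 = 10 V.
KCL at each unknown node (sum of currents leaving = 0; resistances in Ω):
  Node 1: (V_1 - 10)/60 + (V_1 - 0)/500 = 0
Collecting terms: 0.01867 × V_1 = 0.1667  =>  V_1 = 8.929 V
Power in each resistor, P = (ΔV)²/R:
  P_R1 = (10 - 8.929)²/60 = 0.01913 W
  P_R2 = (8.929 - 0)²/500 = 0.1594 W
P_total = P_R1 + P_R2 = 0.1786 W

Final answer: 0.1786 W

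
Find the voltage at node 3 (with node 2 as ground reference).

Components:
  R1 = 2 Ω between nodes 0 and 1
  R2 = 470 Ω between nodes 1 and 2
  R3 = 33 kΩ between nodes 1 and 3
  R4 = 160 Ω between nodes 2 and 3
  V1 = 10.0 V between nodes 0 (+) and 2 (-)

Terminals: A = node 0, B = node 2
Nodal analysis, taking node 2 as the 0 V reference.
Source V1 fixes V_0 = 10 V.
KCL at each unknown node (sum of currents leaving = 0; resistances in Ω):
  Node 1: (V_1 - 10)/2 + (V_1 - 0)/470 + (V_1 - V_3)/33000 = 0
  Node 3: (V_3 - V_1)/33000 + (V_3 - 0)/160 = 0
Collecting terms (coefficients in siemens):
  0.5022·V_1 - 0.0000303·V_3 = 5
  0.00628·V_3 - 0.0000303·V_1 = 0
Determinant D = (0.5022)(0.00628) - (-0.0000303)(-0.0000303) = 0.003154
V_1 = [(5)(0.00628) - (-0.0000303)(0)]/D = 9.957 V
V_3 = [(0.5022)(0) - (5)(-0.0000303)]/D = 0.04804 V
The requested potential is V_3 = 0.04804 V.

Final answer: V_3 = 0.04804 V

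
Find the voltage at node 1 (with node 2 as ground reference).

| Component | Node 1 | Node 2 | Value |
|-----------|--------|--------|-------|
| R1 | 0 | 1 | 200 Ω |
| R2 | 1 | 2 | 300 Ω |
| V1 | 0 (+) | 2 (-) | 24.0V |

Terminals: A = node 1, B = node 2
Nodal analysis, taking node 2 as the 0 V reference.
Source V1 fixes V_0 = 24 V.
KCL at each unknown node (sum of currents leaving = 0; resistances in Ω):
  Node 1: (V_1 - 24)/200 + (V_1 - 0)/300 = 0
Collecting terms: 0.008333 × V_1 = 0.12  =>  V_1 = 14.4 V
The requested potential is V_1 = 14.4 V.

Final answer: V_1 = 14.4 V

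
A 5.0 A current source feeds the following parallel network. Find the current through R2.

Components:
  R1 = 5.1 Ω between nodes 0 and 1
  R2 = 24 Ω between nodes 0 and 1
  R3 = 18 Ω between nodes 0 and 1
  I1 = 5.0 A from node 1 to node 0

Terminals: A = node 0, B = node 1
All resistors sit directly between nodes 0 and 1, so they are in parallel and share one voltage V; the full source current 5 A splits among them.
1/R_par = 1/5.1 + 1/24 + 1/18 = 0.2933 S  =>  R_par = 3.409 Ω
V = I × R_par = 5 × 3.409 = 17.05 V
I_R2 = V/R2 = 17.05/24 = 0.7103 A

Final answer: 0.7103 A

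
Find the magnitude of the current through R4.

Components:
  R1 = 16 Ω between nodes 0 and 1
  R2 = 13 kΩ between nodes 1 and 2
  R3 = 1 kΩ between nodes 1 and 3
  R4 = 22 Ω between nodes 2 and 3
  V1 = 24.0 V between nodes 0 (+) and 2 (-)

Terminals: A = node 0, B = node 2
Nodal analysis, taking node 2 as the 0 V reference.
Source V1 fixes V_0 = 24 V.
KCL at each unknown node (sum of currents leaving = 0; resistances in Ω):
  Node 1: (V_1 - 24)/16 + (V_1 - 0)/13000 + (V_1 - V_3)/1000 = 0
  Node 3: (V_3 - V_1)/1000 + (V_3 - 0)/22 = 0
Collecting terms (coefficients in siemens):
  0.06358·V_1 - 0.001·V_3 = 1.5
  0.04645·V_3 - 0.001·V_1 = 0
Determinant D = (0.06358)(0.04645) - (-0.001)(-0.001) = 0.002952
V_1 = [(1.5)(0.04645) - (-0.001)(0)]/D = 23.6 V
V_3 = [(0.06358)(0) - (1.5)(-0.001)]/D = 0.5081 V
I_R4 = (V_2 - V_3)/R4 = (0 - 0.5081)/22 = -0.02309 A
|I_R4| = 0.02309 A

Final answer: |I_R4| = 0.02309 A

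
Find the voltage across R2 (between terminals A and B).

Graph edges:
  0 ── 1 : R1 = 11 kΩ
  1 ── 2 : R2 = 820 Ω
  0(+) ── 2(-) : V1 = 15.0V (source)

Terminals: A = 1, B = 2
R1 and R2 are in series across V1 (node 0 → node 1 → node 2), and the output A–B is taken across R2, so this is a voltage divider.
Series current: I = V1/(R1 + R2) = 15/(11000 + 820) = 15/11820 = 0.001269 A
V_R2 = I × R2 = V1 × R2/(R1 + R2) = 15 × 820/11820 = 1.041 V

Final answer: 1.041 V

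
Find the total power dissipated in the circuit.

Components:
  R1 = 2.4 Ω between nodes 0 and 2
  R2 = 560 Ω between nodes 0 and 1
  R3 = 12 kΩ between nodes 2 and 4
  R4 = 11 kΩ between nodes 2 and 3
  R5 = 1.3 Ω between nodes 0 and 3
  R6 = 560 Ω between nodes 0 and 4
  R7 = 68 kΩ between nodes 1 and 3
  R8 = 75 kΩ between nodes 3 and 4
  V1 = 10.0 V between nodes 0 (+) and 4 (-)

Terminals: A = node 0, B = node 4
Nodal analysis, taking node 4 as the 0 V reference.
Source V1 fixes V_0 = 10 V.
KCL at each unknown node (sum of currents leaving = 0; resistances in Ω):
  Node 1: (V_1 - 10)/560 + (V_1 - V_3)/68000 = 0
  Node 2: (V_2 - 10)/2.4 + (V_2 - 0)/12000 + (V_2 - V_3)/11000 = 0
  Node 3: (V_3 - V_2)/11000 + (V_3 - 10)/1.3 + (V_3 - V_1)/68000 + (V_3 - 0)/75000 = 0
Collecting terms (coefficients in siemens):
  0.0018·V_1 - 0.00001471·V_3 = 0.01786
  0.4168·V_2 - 0.00009091·V_3 = 4.167
  0.7693·V_3 - 0.00001471·V_1 - 0.00009091·V_2 = 7.692
Solving these 3 simultaneous equations (Gaussian elimination) gives:
  V_1 = 10 V, V_2 = 9.998 V, V_3 = 10 V
Power in each resistor, P = (ΔV)²/R:
  P_R1 = (10 - 9.998)²/2.4 = 0.000001665 W
  P_R2 = (10 - 10)²/560 = 0.000000000000003588 W
  P_R3 = (9.998 - 0)²/12000 = 0.00833 W
  P_R4 = (9.998 - 10)²/11000 = 0.000000000303 W
  P_R5 = (10 - 10)²/1.3 = 0.00000002317 W
  P_R6 = (10 - 0)²/560 = 0.1786 W
  P_R7 = (10 - 10)²/68000 = 0.0000000000004357 W
  P_R8 = (10 - 0)²/75000 = 0.001333 W
P_total = P_R1 + P_R2 + P_R3 + P_R4 + P_R5 + P_R6 + P_R7 + P_R8 = 0.1882 W

Final answer: 0.1882 W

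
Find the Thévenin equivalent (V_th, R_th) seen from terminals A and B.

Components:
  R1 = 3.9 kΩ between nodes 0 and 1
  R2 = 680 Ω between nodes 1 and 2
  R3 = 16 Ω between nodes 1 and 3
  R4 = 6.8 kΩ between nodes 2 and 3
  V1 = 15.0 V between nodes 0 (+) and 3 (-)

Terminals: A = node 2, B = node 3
Step 1 — V_th is the open-circuit voltage V_A - V_B (nothing connected across the terminals).
Nodal analysis, taking node 3 as the 0 V reference.
Source V1 fixes V_0 = 15 V.
KCL at each unknown node (sum of currents leaving = 0; resistances in Ω):
  Node 1: (V_1 - 15)/3900 + (V_1 - V_2)/680 + (V_1 - 0)/16 = 0
  Node 2: (V_2 - V_1)/680 + (V_2 - 0)/6800 = 0
Collecting terms (coefficients in siemens):
  0.06423·V_1 - 0.001471·V_2 = 0.003846
  0.001618·V_2 - 0.001471·V_1 = 0
Determinant D = (0.06423)(0.001618) - (-0.001471)(-0.001471) = 0.0001017
V_1 = [(0.003846)(0.001618) - (-0.001471)(0)]/D = 0.06116 V
V_2 = [(0.06423)(0) - (0.003846)(-0.001471)]/D = 0.0556 V
V_th = V_2 - V_3 = 0.0556 - 0 = 0.0556 V
Step 2 — R_th: zero the source — replace V1 by a short circuit (node 3 merges into node 0) — and find the resistance seen between A (node 2) and B (node 0).
Reduce the network between node 2 (A) and node 0 (B) by series/parallel combination:
  Rp1 = R1 ‖ R3 (parallel, both between nodes 0 and 1) = 1/(1/3900 + 1/16) = 15.93 Ω
  Rs1 = R2 + Rp1 (series, joined only at node 1) = 680 + 15.93 = 695.9 Ω
  Rp2 = R4 ‖ Rs1 (parallel, both between nodes 0 and 2) = 1/(1/6800 + 1/695.9) = 631.3 Ω
R_th = 631.3 Ω

Final answer: V_th = 0.0556 V, R_th = 631.3 Ω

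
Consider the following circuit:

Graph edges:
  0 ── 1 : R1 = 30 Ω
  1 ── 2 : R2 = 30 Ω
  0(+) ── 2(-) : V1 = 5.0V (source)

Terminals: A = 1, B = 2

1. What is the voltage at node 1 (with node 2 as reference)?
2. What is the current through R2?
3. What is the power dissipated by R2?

Nodal analysis, taking node 2 as the 0 V reference.
Source V1 fixes V_0 = 5 V.
KCL at each unknown node (sum of currents leaving = 0; resistances in Ω):
  Node 1: (V_1 - 5)/30 + (V_1 - 0)/30 = 0
Collecting terms: 0.06667 × V_1 = 0.1667  =>  V_1 = 2.5 V
Part 1:
  Read off the nodal solution: V_1 = 2.5 V
Part 2:
  I_R2 = (V_1 - V_2)/R2 = (2.5 - 0)/30 = 0.08333 A
  Magnitude: I_R2 = 0.08333 A
Part 3:
  I_R2 = (V_1 - V_2)/R2 = (2.5 - 0)/30 = 0.08333 A
  P_R2 = I_R2² × R2 = (0.08333)² × 30 = 0.2083 W

Final answers:
1. V_1 = 2.5 V
2. I_R2 = 0.08333 A
3. P_R2 = 0.2083 W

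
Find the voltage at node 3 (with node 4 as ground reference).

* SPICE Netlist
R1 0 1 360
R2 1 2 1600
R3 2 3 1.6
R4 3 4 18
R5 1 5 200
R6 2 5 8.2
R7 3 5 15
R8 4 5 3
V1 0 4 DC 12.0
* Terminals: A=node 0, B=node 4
Nodal analysis, taking node 4 as the 0 V reference.
Source V1 fixes V_0 = 12 V.
KCL at each unknown node (sum of currents leaving = 0; resistances in Ω):
  Node 1: (V_1 - 12)/360 + (V_1 - V_2)/1600 + (V_1 - V_5)/200 = 0
  Node 2: (V_2 - V_1)/1600 + (V_2 - V_3)/1.6 + (V_2 - V_5)/8.2 = 0
  Node 3: (V_3 - V_2)/1.6 + (V_3 - 0)/18 + (V_3 - V_5)/15 = 0
  Node 5: (V_5 - V_1)/200 + (V_5 - V_2)/8.2 + (V_5 - V_3)/15 + (V_5 - 0)/3 = 0
Collecting terms (coefficients in siemens):
  0.008403·V_1 - 0.000625·V_2 - 0.005·V_5 = 0.03333
  0.7476·V_2 - 0.000625·V_1 - 0.625·V_3 - 0.122·V_5 = 0
  0.7472·V_3 - 0.625·V_2 - 0.06667·V_5 = 0
  0.527·V_5 - 0.005·V_1 - 0.122·V_2 - 0.06667·V_3 = 0
Solving these 4 simultaneous equations (Gaussian elimination) gives:
  V_1 = 4.006 V, V_2 = 0.05686 V, V_3 = 0.05272 V, V_5 = 0.05783 V
The requested potential is V_3 = 0.05272 V.

Final answer: V_3 = 0.05272 V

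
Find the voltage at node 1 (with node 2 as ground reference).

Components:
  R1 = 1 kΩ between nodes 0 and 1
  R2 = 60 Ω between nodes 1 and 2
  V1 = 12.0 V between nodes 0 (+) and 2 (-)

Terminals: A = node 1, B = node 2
Nodal analysis, taking node 2 as the 0 V reference.
Source V1 fixes V_0 = 12 V.
KCL at each unknown node (sum of currents leaving = 0; resistances in Ω):
  Node 1: (V_1 - 12)/1000 + (V_1 - 0)/60 = 0
Collecting terms: 0.01767 × V_1 = 0.012  =>  V_1 = 0.6792 V
The requested potential is V_1 = 0.6792 V.

Final answer: V_1 = 0.6792 V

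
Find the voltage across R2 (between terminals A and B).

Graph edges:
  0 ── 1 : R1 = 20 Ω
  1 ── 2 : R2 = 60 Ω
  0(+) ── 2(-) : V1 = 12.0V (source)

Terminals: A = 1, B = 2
R1 and R2 are in series across V1 (node 0 → node 1 → node 2), and the output A–B is taken across R2, so this is a voltage divider.
Series current: I = V1/(R1 + R2) = 12/(20 + 60) = 12/80 = 0.15 A
V_R2 = I × R2 = V1 × R2/(R1 + R2) = 12 × 60/80 = 9 V

Final answer: 9 V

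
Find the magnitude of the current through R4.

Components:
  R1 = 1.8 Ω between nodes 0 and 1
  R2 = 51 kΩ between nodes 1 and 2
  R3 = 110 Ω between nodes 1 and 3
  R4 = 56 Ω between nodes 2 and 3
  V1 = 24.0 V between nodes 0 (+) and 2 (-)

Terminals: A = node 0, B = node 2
Nodal analysis, taking node 2 as the 0 V reference.
Source V1 fixes V_0 = 24 V.
KCL at each unknown node (sum of currents leaving = 0; resistances in Ω):
  Node 1: (V_1 - 24)/1.8 + (V_1 - 0)/51000 + (V_1 - V_3)/110 = 0
  Node 3: (V_3 - V_1)/110 + (V_3 - 0)/56 = 0
Collecting terms (coefficients in siemens):
  0.5647·V_1 - 0.009091·V_3 = 13.33
  0.02695·V_3 - 0.009091·V_1 = 0
Determinant D = (0.5647)(0.02695) - (-0.009091)(-0.009091) = 0.01513
V_1 = [(13.33)(0.02695) - (-0.009091)(0)]/D = 23.74 V
V_3 = [(0.5647)(0) - (13.33)(-0.009091)]/D = 8.009 V
I_R4 = (V_2 - V_3)/R4 = (0 - 8.009)/56 = -0.143 A
|I_R4| = 0.143 A

Final answer: |I_R4| = 0.143 A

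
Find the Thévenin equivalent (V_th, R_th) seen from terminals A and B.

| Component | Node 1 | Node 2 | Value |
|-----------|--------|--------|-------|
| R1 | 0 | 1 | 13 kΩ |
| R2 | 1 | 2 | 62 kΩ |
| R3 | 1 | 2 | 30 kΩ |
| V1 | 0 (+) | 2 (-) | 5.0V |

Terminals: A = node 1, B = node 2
Step 1 — V_th is the open-circuit voltage V_A - V_B (nothing connected across the terminals).
Nodal analysis, taking node 2 as the 0 V reference.
Source V1 fixes V_0 = 5 V.
KCL at each unknown node (sum of currents leaving = 0; resistances in Ω):
  Node 1: (V_1 - 5)/13000 + (V_1 - 0)/62000 + (V_1 - 0)/30000 = 0
Collecting terms: 0.0001264 × V_1 = 0.0003846  =>  V_1 = 3.043 V
V_th = V_1 - V_2 = 3.043 - 0 = 3.043 V
Step 2 — R_th: zero the source — replace V1 by a short circuit (node 2 merges into node 0) — and find the resistance seen between A (node 1) and B (node 0).
Reduce the network between node 1 (A) and node 0 (B) by series/parallel combination:
  Rp1 = R1 ‖ R2 ‖ R3 (parallel, all between nodes 0 and 1) = 1/(1/13000 + 1/62000 + 1/30000) = 7912 Ω
R_th = 7.912 kΩ

Final answer: V_th = 3.043 V, R_th = 7.912 kΩ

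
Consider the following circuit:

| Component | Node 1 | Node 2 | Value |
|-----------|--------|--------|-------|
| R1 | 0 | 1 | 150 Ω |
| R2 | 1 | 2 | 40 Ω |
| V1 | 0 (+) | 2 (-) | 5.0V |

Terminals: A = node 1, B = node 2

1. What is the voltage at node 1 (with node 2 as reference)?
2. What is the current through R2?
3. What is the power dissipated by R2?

Nodal analysis, taking node 2 as the 0 V reference.
Source V1 fixes V_0 = 5 V.
KCL at each unknown node (sum of currents leaving = 0; resistances in Ω):
  Node 1: (V_1 - 5)/150 + (V_1 - 0)/40 = 0
Collecting terms: 0.03167 × V_1 = 0.03333  =>  V_1 = 1.053 V
Part 1:
  Read off the nodal solution: V_1 = 1.053 V
Part 2:
  I_R2 = (V_1 - V_2)/R2 = (1.053 - 0)/40 = 0.02632 A
  Magnitude: I_R2 = 0.02632 A
Part 3:
  I_R2 = (V_1 - V_2)/R2 = (1.053 - 0)/40 = 0.02632 A
  P_R2 = I_R2² × R2 = (0.02632)² × 40 = 0.0277 W

Final answers:
1. V_1 = 1.053 V
2. I_R2 = 0.02632 A
3. P_R2 = 0.0277 W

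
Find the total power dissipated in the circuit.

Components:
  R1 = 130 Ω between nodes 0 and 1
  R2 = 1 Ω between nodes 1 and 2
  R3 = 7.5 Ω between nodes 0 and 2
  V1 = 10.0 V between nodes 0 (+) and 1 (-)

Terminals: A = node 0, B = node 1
Nodal analysis, taking node 1 as the 0 V reference.
Source V1 fixes V_0 = 10 V.
KCL at each unknown node (sum of currents leaving = 0; resistances in Ω):
  Node 2: (V_2 - 0)/1 + (V_2 - 10)/7.5 = 0
Collecting terms: 1.133 × V_2 = 1.333  =>  V_2 = 1.176 V
Power in each resistor, P = (ΔV)²/R:
  P_R1 = (10 - 0)²/130 = 0.7692 W
  P_R2 = (0 - 1.176)²/1 = 1.384 W
  P_R3 = (10 - 1.176)²/7.5 = 10.38 W
P_total = P_R1 + P_R2 + P_R3 = 12.53 W

Final answer: 12.53 W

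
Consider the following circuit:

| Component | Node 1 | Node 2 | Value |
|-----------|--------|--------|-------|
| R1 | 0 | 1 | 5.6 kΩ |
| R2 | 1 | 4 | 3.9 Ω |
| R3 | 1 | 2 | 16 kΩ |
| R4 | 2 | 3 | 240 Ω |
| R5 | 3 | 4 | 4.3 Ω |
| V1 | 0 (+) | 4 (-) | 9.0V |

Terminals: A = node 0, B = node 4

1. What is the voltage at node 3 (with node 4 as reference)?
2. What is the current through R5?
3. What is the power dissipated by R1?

Nodal analysis, taking node 4 as the 0 V reference.
Source V1 fixes V_0 = 9 V.
KCL at each unknown node (sum of currents leaving = 0; resistances in Ω):
  Node 1: (V_1 - 9)/5600 + (V_1 - 0)/3.9 + (V_1 - V_2)/16000 = 0
  Node 2: (V_2 - V_1)/16000 + (V_2 - V_3)/240 = 0
  Node 3: (V_3 - V_2)/240 + (V_3 - 0)/4.3 = 0
Collecting terms (coefficients in siemens):
  0.2567·V_1 - 0.0000625·V_2 = 0.001607
  0.004229·V_2 - 0.0000625·V_1 - 0.004167·V_3 = 0
  0.2367·V_3 - 0.004167·V_2 = 0
Solving these 3 simultaneous equations (Gaussian elimination) gives:
  V_1 = 0.006262 V, V_2 = 0.00009417 V, V_3 = 0.000001658 V
Part 1:
  Read off the nodal solution: V_3 = 0.000001658 V
Part 2:
  I_R5 = (V_3 - V_4)/R5 = (0.000001658 - 0)/4.3 = 0.0000003855 A
  Magnitude: I_R5 = 0.0000003855 A
Part 3:
  I_R1 = (V_0 - V_1)/R1 = (9 - 0.006262)/5600 = 0.001606 A
  P_R1 = I_R1² × R1 = (0.001606)² × 5600 = 0.01444 W

Final answers:
1. V_3 = 1.658e-06 V
2. I_R5 = 3.855e-07 A
3. P_R1 = 0.01444 W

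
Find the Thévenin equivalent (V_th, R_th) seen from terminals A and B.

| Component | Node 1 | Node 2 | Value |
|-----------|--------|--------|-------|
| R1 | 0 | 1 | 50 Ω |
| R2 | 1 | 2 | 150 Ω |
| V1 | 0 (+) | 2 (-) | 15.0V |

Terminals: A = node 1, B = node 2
Step 1 — V_th is the open-circuit voltage V_A - V_B (nothing connected across the terminals).
Nodal analysis, taking node 2 as the 0 V reference.
Source V1 fixes V_0 = 15 V.
KCL at each unknown node (sum of currents leaving = 0; resistances in Ω):
  Node 1: (V_1 - 15)/50 + (V_1 - 0)/150 = 0
Collecting terms: 0.02667 × V_1 = 0.3  =>  V_1 = 11.25 V
V_th = V_1 - V_2 = 11.25 - 0 = 11.25 V
Step 2 — R_th: zero the source — replace V1 by a short circuit (node 2 merges into node 0) — and find the resistance seen between A (node 1) and B (node 0).
Reduce the network between node 1 (A) and node 0 (B) by series/parallel combination:
  Rp1 = R1 ‖ R2 (parallel, both between nodes 0 and 1) = 1/(1/50 + 1/150) = 37.5 Ω
R_th = 37.5 Ω

Final answer: V_th = 11.25 V, R_th = 37.5 Ω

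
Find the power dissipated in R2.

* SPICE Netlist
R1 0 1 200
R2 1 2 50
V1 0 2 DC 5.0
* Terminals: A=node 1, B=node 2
Nodal analysis, taking node 2 as the 0 V reference.
Source V1 fixes V_0 = 5 V.
KCL at each unknown node (sum of currents leaving = 0; resistances in Ω):
  Node 1: (V_1 - 5)/200 + (V_1 - 0)/50 = 0
Collecting terms: 0.025 × V_1 = 0.025  =>  V_1 = 1 V
I_R2 = (V_1 - V_2)/R2 = (1 - 0)/50 = 0.02 A
P_R2 = I_R2² × R2 = (0.02)² × 50 = 0.02 W

Final answer: 0.02 W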